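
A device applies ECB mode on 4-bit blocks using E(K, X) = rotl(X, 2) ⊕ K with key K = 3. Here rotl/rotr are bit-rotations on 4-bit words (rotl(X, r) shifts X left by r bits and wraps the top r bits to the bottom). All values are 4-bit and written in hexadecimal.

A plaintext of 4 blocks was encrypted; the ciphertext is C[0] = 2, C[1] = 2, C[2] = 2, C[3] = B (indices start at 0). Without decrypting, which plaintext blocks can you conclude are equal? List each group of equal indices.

ECB encrypts each block independently with the same key, so equal ciphertext blocks imply equal plaintext blocks.
C[0] = C[1] = C[2] = 2, so P[0] = P[1] = P[2].

P[0] = P[1] = P[2]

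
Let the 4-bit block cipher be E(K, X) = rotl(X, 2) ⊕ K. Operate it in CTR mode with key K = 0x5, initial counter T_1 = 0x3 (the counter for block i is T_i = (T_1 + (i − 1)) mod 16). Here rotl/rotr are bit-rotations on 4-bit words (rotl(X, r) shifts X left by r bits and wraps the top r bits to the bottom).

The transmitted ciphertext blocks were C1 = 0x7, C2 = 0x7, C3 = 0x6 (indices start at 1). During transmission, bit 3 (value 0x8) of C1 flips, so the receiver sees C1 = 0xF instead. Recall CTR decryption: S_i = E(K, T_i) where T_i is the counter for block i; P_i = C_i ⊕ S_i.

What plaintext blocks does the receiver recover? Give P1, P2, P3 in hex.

P1 = 0x6, P2 = 0x3, P3 = 0x6

Only C1 changed, to 0xF. In CTR, a change in C_i flips the same bit in P_i only; the keystream is unaffected. Decrypting the received ciphertext:
P1: T = 0x3, S = E(K, T) = 0x9; 0xF ⊕ 0x9 = 0x6.
P2: T = 0x4, S = E(K, T) = 0x4; 0x7 ⊕ 0x4 = 0x3.
P3: T = 0x5, S = E(K, T) = 0x0; 0x6 ⊕ 0x0 = 0x6.
Blocks that differ from the original plaintext: P1.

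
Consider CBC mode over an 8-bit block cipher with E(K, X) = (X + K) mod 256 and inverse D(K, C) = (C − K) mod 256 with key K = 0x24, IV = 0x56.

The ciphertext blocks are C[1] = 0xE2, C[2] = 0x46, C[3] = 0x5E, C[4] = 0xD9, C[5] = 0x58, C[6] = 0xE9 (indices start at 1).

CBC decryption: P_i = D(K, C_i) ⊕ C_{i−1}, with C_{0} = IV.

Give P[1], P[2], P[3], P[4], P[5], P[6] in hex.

P[1] = 0xE8, P[2] = 0xC0, P[3] = 0x7C, P[4] = 0xEB, P[5] = 0xED, P[6] = 0x9D

P[1]: D(K, 0xE2) = 0xBE; 0xBE ⊕ 0x56 = 0xE8.
P[2]: D(K, 0x46) = 0x22; 0x22 ⊕ 0xE2 = 0xC0.
P[3]: D(K, 0x5E) = 0x3A; 0x3A ⊕ 0x46 = 0x7C.
P[4]: D(K, 0xD9) = 0xB5; 0xB5 ⊕ 0x5E = 0xEB.
P[5]: D(K, 0x58) = 0x34; 0x34 ⊕ 0xD9 = 0xED.
P[6]: D(K, 0xE9) = 0xC5; 0xC5 ⊕ 0x58 = 0x9D.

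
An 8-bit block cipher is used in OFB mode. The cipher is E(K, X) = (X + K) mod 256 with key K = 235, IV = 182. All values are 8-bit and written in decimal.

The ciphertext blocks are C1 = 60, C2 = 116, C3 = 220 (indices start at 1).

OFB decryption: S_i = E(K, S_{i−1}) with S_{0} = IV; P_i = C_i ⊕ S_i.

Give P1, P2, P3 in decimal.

P1 = 157, P2 = 248, P3 = 171

P1: S = E(K, 182) = 161; 60 ⊕ 161 = 157.
P2: S = E(K, 161) = 140; 116 ⊕ 140 = 248.
P3: S = E(K, 140) = 119; 220 ⊕ 119 = 171.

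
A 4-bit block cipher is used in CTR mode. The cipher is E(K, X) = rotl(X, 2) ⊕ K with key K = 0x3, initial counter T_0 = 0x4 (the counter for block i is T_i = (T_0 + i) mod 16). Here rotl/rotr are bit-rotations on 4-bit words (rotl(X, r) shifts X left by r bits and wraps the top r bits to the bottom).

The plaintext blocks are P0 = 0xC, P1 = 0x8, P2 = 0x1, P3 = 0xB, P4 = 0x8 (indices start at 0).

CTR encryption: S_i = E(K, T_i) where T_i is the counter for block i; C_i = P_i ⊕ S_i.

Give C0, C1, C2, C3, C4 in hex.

C0 = 0xE, C1 = 0xE, C2 = 0xB, C3 = 0x5, C4 = 0x9

C0: T = 0x4, S = E(K, T) = 0x2; 0xC ⊕ 0x2 = 0xE.
C1: T = 0x5, S = E(K, T) = 0x6; 0x8 ⊕ 0x6 = 0xE.
C2: T = 0x6, S = E(K, T) = 0xA; 0x1 ⊕ 0xA = 0xB.
C3: T = 0x7, S = E(K, T) = 0xE; 0xB ⊕ 0xE = 0x5.
C4: T = 0x8, S = E(K, T) = 0x1; 0x8 ⊕ 0x1 = 0x9.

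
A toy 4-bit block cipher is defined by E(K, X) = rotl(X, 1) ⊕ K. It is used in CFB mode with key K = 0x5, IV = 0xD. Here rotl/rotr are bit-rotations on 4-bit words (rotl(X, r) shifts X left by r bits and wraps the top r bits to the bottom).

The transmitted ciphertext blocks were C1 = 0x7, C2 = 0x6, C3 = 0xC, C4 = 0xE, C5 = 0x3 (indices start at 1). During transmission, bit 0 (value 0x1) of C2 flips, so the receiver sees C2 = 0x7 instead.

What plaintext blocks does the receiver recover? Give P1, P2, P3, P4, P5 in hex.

P1 = 0x9, P2 = 0xC, P3 = 0x7, P4 = 0x2, P5 = 0xB

CFB decryption: P_i = C_i ⊕ E(K, C_{i−1}), with C_{0} = IV.
Only C2 changed, to 0x7. In CFB, a change in C_i flips the same bit in P_i and garbles P_{i+1}. Decrypting the received ciphertext:
P1: E(K, 0xD) = 0xE; 0x7 ⊕ 0xE = 0x9.
P2: E(K, 0x7) = 0xB; 0x7 ⊕ 0xB = 0xC.
P3: E(K, 0x7) = 0xB; 0xC ⊕ 0xB = 0x7.
P4: E(K, 0xC) = 0xC; 0xE ⊕ 0xC = 0x2.
P5: E(K, 0xE) = 0x8; 0x3 ⊕ 0x8 = 0xB.
Blocks that differ from the original plaintext: P2, P3.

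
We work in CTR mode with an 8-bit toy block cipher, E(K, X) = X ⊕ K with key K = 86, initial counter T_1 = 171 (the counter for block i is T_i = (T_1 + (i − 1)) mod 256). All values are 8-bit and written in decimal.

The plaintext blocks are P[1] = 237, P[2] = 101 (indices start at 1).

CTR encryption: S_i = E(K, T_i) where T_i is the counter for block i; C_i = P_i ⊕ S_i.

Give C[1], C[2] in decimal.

C[1] = 16, C[2] = 159

C[1]: T = 171, S = E(K, T) = 253; 237 ⊕ 253 = 16.
C[2]: T = 172, S = E(K, T) = 250; 101 ⊕ 250 = 159.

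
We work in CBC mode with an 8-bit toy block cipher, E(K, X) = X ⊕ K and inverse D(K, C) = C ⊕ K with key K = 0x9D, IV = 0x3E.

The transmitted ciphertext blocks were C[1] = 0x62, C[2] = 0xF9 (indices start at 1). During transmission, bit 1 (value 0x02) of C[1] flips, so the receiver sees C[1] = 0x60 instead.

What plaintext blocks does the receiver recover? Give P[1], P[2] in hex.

P[1] = 0xC3, P[2] = 0x04

CBC decryption: P_i = D(K, C_i) ⊕ C_{i−1}, with C_{0} = IV.
Only C[1] changed, to 0x60. In CBC, a change in C_i garbles P_i and flips the same bit in P_{i+1}. Decrypting the received ciphertext:
P[1]: D(K, 0x60) = 0xFD; 0xFD ⊕ 0x3E = 0xC3.
P[2]: D(K, 0xF9) = 0x64; 0x64 ⊕ 0x60 = 0x04.
Blocks that differ from the original plaintext: P[1], P[2].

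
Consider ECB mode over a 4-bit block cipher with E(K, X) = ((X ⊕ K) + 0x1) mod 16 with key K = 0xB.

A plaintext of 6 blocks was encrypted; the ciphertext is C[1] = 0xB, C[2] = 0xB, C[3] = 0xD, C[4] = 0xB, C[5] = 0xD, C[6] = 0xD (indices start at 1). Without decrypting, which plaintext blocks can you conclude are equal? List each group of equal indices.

P[1] = P[2] = P[4]; P[3] = P[5] = P[6]

ECB encrypts each block independently with the same key, so equal ciphertext blocks imply equal plaintext blocks.
C[1] = C[2] = C[4] = 0xB, so P[1] = P[2] = P[4].
C[3] = C[5] = C[6] = 0xD, so P[3] = P[5] = P[6].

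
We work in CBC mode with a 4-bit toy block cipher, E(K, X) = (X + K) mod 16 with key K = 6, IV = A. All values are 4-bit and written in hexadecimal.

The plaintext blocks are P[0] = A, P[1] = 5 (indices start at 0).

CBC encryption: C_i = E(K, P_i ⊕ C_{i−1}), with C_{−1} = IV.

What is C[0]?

C[0] = 6

C[0]: P[0] ⊕ A = 0; E(K, 0) = 6.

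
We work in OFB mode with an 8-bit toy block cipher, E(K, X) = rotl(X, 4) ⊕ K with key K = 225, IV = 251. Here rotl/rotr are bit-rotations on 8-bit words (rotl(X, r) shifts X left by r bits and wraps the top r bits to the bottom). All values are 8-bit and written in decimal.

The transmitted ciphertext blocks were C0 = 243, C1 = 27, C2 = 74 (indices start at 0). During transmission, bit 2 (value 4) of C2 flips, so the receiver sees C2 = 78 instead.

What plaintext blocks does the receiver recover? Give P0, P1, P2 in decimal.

P0 = 173, P1 = 31, P2 = 239

OFB decryption: S_i = E(K, S_{i−1}) with S_{−1} = IV; P_i = C_i ⊕ S_i.
Only C2 changed, to 78. In OFB, a change in C_i flips the same bit in P_i only; the keystream is unaffected. Decrypting the received ciphertext:
P0: S = E(K, 251) = 94; 243 ⊕ 94 = 173.
P1: S = E(K, 94) = 4; 27 ⊕ 4 = 31.
P2: S = E(K, 4) = 161; 78 ⊕ 161 = 239.
Blocks that differ from the original plaintext: P2.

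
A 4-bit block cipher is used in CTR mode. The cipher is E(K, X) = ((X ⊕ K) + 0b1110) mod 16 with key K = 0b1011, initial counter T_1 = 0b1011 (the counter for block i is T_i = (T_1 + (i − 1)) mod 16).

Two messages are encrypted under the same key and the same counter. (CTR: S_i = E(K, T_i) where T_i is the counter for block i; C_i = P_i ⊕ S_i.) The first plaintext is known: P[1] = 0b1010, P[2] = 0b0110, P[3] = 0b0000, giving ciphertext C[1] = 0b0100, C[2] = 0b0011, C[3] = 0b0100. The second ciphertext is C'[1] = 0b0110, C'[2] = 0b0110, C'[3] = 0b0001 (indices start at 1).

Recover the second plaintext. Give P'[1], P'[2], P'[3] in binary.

In CTR with a reused counter, both messages share the same keystream S_i, so C_i ⊕ C'_i = P_i ⊕ P'_i and thus P'_i = P_i ⊕ C_i ⊕ C'_i.
P'[1]: 0b1010 ⊕ 0b0100 ⊕ 0b0110 = 0b1000.
P'[2]: 0b0110 ⊕ 0b0011 ⊕ 0b0110 = 0b0011.
P'[3]: 0b0000 ⊕ 0b0100 ⊕ 0b0001 = 0b0101.

P'[1] = 0b1000, P'[2] = 0b0011, P'[3] = 0b0101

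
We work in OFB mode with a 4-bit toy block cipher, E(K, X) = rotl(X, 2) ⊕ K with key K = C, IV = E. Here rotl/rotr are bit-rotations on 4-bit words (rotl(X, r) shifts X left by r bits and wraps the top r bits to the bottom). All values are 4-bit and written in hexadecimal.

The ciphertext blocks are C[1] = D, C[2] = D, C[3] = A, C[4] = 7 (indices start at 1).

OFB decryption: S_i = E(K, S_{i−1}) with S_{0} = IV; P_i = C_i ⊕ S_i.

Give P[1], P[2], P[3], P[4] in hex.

P[1] = A, P[2] = C, P[3] = 2, P[4] = 9

P[1]: S = E(K, E) = 7; D ⊕ 7 = A.
P[2]: S = E(K, 7) = 1; D ⊕ 1 = C.
P[3]: S = E(K, 1) = 8; A ⊕ 8 = 2.
P[4]: S = E(K, 8) = E; 7 ⊕ E = 9.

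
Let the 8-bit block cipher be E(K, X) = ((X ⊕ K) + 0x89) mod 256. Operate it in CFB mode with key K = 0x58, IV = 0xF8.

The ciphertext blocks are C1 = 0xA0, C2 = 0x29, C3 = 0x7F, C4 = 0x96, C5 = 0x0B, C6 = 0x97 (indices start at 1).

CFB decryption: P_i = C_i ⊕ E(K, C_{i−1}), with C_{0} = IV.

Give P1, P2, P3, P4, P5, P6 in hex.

P1: E(K, 0xF8) = 0x29; 0xA0 ⊕ 0x29 = 0x89.
P2: E(K, 0xA0) = 0x81; 0x29 ⊕ 0x81 = 0xA8.
P3: E(K, 0x29) = 0xFA; 0x7F ⊕ 0xFA = 0x85.
P4: E(K, 0x7F) = 0xB0; 0x96 ⊕ 0xB0 = 0x26.
P5: E(K, 0x96) = 0x57; 0x0B ⊕ 0x57 = 0x5C.
P6: E(K, 0x0B) = 0xDC; 0x97 ⊕ 0xDC = 0x4B.

P1 = 0x89, P2 = 0xA8, P3 = 0x85, P4 = 0x26, P5 = 0x5C, P6 = 0x4B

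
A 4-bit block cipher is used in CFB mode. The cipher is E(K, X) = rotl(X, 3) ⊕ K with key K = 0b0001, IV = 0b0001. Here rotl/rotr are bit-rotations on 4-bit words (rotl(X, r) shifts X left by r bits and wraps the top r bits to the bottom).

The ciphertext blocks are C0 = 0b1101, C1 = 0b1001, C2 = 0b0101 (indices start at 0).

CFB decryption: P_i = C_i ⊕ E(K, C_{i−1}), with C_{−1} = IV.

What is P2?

P2: E(K, 0b1001) = 0b1101; 0b0101 ⊕ 0b1101 = 0b1000.

P2 = 0b1000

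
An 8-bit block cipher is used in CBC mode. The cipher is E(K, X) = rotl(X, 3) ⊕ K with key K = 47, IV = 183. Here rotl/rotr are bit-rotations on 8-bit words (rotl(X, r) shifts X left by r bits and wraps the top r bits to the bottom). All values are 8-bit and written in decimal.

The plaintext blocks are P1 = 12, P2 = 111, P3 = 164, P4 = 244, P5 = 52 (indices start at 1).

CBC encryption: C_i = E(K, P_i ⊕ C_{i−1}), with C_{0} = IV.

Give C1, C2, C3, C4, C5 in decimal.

C1: P1 ⊕ 183 = 187; E(K, 187) = 242.
C2: P2 ⊕ 242 = 157; E(K, 157) = 195.
C3: P3 ⊕ 195 = 103; E(K, 103) = 20.
C4: P4 ⊕ 20 = 224; E(K, 224) = 40.
C5: P5 ⊕ 40 = 28; E(K, 28) = 207.

C1 = 242, C2 = 195, C3 = 20, C4 = 40, C5 = 207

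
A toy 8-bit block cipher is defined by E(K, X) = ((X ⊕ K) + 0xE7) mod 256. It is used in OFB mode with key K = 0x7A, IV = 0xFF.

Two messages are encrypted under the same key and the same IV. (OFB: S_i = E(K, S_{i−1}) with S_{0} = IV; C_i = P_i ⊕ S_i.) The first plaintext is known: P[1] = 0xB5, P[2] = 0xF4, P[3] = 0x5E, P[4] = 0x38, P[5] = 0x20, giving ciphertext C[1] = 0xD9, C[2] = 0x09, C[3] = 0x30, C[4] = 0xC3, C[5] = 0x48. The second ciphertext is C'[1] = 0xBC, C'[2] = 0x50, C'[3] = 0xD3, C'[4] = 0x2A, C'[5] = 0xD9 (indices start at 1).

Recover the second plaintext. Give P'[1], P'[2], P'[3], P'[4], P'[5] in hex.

In OFB with a reused IV, both messages share the same keystream S_i, so C_i ⊕ C'_i = P_i ⊕ P'_i and thus P'_i = P_i ⊕ C_i ⊕ C'_i.
P'[1]: 0xB5 ⊕ 0xD9 ⊕ 0xBC = 0xD0.
P'[2]: 0xF4 ⊕ 0x09 ⊕ 0x50 = 0xAD.
P'[3]: 0x5E ⊕ 0x30 ⊕ 0xD3 = 0xBD.
P'[4]: 0x38 ⊕ 0xC3 ⊕ 0x2A = 0xD1.
P'[5]: 0x20 ⊕ 0x48 ⊕ 0xD9 = 0xB1.

P'[1] = 0xD0, P'[2] = 0xAD, P'[3] = 0xBD, P'[4] = 0xD1, P'[5] = 0xB1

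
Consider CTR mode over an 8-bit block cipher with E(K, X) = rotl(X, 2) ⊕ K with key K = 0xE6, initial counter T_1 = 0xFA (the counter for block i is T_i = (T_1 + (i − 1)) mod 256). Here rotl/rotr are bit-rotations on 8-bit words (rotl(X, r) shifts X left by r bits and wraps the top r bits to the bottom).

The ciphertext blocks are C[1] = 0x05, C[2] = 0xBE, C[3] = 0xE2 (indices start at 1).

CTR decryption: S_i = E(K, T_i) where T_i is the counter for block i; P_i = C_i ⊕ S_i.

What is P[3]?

P[3]: T = 0xFC, S = E(K, T) = 0x15; 0xE2 ⊕ 0x15 = 0xF7.

P[3] = 0xF7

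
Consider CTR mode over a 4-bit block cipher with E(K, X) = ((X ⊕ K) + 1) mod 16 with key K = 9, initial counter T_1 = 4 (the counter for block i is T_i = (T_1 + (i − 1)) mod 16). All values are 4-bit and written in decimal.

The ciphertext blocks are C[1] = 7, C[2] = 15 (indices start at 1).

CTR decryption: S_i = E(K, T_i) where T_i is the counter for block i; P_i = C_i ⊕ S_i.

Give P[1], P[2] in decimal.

P[1] = 9, P[2] = 2

P[1]: T = 4, S = E(K, T) = 14; 7 ⊕ 14 = 9.
P[2]: T = 5, S = E(K, T) = 13; 15 ⊕ 13 = 2.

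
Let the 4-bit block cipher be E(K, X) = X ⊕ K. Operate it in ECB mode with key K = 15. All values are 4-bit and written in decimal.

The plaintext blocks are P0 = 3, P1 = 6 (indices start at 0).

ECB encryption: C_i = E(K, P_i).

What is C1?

C1: E(K, 6) = 9.

C1 = 9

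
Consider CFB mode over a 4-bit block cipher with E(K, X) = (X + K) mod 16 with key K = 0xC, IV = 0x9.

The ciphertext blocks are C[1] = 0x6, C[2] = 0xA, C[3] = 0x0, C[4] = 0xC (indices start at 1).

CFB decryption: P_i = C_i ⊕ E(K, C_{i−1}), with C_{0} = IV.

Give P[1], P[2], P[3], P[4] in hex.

P[1] = 0x3, P[2] = 0x8, P[3] = 0x6, P[4] = 0x0

P[1]: E(K, 0x9) = 0x5; 0x6 ⊕ 0x5 = 0x3.
P[2]: E(K, 0x6) = 0x2; 0xA ⊕ 0x2 = 0x8.
P[3]: E(K, 0xA) = 0x6; 0x0 ⊕ 0x6 = 0x6.
P[4]: E(K, 0x0) = 0xC; 0xC ⊕ 0xC = 0x0.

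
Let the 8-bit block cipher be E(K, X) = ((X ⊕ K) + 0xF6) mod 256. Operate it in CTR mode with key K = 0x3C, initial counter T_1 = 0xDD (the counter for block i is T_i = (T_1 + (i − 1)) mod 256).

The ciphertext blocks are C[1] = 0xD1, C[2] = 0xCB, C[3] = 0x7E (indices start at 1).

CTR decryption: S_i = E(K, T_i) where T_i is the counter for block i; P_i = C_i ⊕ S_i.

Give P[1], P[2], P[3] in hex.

P[1]: T = 0xDD, S = E(K, T) = 0xD7; 0xD1 ⊕ 0xD7 = 0x06.
P[2]: T = 0xDE, S = E(K, T) = 0xD8; 0xCB ⊕ 0xD8 = 0x13.
P[3]: T = 0xDF, S = E(K, T) = 0xD9; 0x7E ⊕ 0xD9 = 0xA7.

P[1] = 0x06, P[2] = 0x13, P[3] = 0xA7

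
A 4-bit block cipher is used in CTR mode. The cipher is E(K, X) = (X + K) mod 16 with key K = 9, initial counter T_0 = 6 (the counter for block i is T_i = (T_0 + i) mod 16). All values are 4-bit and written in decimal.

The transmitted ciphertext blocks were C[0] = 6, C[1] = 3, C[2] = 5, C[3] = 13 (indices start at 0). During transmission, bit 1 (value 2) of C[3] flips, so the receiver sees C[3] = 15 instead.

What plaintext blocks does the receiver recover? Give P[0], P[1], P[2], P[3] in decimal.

CTR decryption: S_i = E(K, T_i) where T_i is the counter for block i; P_i = C_i ⊕ S_i.
Only C[3] changed, to 15. In CTR, a change in C_i flips the same bit in P_i only; the keystream is unaffected. Decrypting the received ciphertext:
P[0]: T = 6, S = E(K, T) = 15; 6 ⊕ 15 = 9.
P[1]: T = 7, S = E(K, T) = 0; 3 ⊕ 0 = 3.
P[2]: T = 8, S = E(K, T) = 1; 5 ⊕ 1 = 4.
P[3]: T = 9, S = E(K, T) = 2; 15 ⊕ 2 = 13.
Blocks that differ from the original plaintext: P[3].

P[0] = 9, P[1] = 3, P[2] = 4, P[3] = 13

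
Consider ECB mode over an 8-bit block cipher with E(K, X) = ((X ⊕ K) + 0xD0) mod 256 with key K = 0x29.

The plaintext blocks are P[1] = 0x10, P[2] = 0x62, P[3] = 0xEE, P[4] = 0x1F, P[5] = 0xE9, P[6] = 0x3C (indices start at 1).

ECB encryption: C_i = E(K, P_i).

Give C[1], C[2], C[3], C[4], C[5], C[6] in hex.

C[1] = 0x09, C[2] = 0x1B, C[3] = 0x97, C[4] = 0x06, C[5] = 0x90, C[6] = 0xE5

C[1]: E(K, 0x10) = 0x09.
C[2]: E(K, 0x62) = 0x1B.
C[3]: E(K, 0xEE) = 0x97.
C[4]: E(K, 0x1F) = 0x06.
C[5]: E(K, 0xE9) = 0x90.
C[6]: E(K, 0x3C) = 0xE5.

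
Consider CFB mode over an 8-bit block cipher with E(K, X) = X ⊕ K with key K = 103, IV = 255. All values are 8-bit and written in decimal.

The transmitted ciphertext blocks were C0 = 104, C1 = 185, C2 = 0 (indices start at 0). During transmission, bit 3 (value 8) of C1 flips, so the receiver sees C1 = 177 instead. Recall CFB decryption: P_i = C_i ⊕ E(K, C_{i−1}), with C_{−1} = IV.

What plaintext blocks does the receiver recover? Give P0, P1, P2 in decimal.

Only C1 changed, to 177. In CFB, a change in C_i flips the same bit in P_i and garbles P_{i+1}. Decrypting the received ciphertext:
P0: E(K, 255) = 152; 104 ⊕ 152 = 240.
P1: E(K, 104) = 15; 177 ⊕ 15 = 190.
P2: E(K, 177) = 214; 0 ⊕ 214 = 214.
Blocks that differ from the original plaintext: P1, P2.

P0 = 240, P1 = 190, P2 = 214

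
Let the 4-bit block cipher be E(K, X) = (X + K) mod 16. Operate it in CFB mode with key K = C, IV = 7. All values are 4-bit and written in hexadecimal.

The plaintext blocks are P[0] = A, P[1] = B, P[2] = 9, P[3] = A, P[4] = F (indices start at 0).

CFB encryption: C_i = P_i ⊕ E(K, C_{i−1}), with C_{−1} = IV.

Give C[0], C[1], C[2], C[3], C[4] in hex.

C[0] = 9, C[1] = E, C[2] = 3, C[3] = 5, C[4] = E

C[0]: E(K, 7) = 3; A ⊕ 3 = 9.
C[1]: E(K, 9) = 5; B ⊕ 5 = E.
C[2]: E(K, E) = A; 9 ⊕ A = 3.
C[3]: E(K, 3) = F; A ⊕ F = 5.
C[4]: E(K, 5) = 1; F ⊕ 1 = E.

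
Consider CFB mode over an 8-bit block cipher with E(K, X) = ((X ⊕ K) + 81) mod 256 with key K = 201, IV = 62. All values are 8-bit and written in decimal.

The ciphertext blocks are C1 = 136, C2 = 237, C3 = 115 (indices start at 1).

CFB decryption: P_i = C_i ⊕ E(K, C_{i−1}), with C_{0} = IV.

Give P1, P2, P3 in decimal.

P1 = 192, P2 = 127, P3 = 6

P1: E(K, 62) = 72; 136 ⊕ 72 = 192.
P2: E(K, 136) = 146; 237 ⊕ 146 = 127.
P3: E(K, 237) = 117; 115 ⊕ 117 = 6.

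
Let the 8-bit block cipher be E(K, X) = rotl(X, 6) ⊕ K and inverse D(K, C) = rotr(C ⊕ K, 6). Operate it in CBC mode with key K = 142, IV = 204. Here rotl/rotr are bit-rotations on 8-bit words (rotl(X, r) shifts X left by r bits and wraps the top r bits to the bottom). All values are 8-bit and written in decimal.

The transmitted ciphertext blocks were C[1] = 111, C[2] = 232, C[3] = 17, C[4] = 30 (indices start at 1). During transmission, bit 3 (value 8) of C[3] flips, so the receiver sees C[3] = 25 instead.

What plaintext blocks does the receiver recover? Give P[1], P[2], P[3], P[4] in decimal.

P[1] = 75, P[2] = 246, P[3] = 182, P[4] = 91

CBC decryption: P_i = D(K, C_i) ⊕ C_{i−1}, with C_{0} = IV.
Only C[3] changed, to 25. In CBC, a change in C_i garbles P_i and flips the same bit in P_{i+1}. Decrypting the received ciphertext:
P[1]: D(K, 111) = 135; 135 ⊕ 204 = 75.
P[2]: D(K, 232) = 153; 153 ⊕ 111 = 246.
P[3]: D(K, 25) = 94; 94 ⊕ 232 = 182.
P[4]: D(K, 30) = 66; 66 ⊕ 25 = 91.
Blocks that differ from the original plaintext: P[3], P[4].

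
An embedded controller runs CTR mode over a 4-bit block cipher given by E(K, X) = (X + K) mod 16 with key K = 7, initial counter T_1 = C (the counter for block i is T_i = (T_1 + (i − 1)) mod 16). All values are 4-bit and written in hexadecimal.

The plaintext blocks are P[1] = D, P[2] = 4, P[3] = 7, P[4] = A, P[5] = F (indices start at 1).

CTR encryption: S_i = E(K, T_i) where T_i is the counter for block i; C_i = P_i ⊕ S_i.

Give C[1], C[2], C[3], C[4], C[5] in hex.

C[1] = E, C[2] = 0, C[3] = 2, C[4] = C, C[5] = 8

C[1]: T = C, S = E(K, T) = 3; D ⊕ 3 = E.
C[2]: T = D, S = E(K, T) = 4; 4 ⊕ 4 = 0.
C[3]: T = E, S = E(K, T) = 5; 7 ⊕ 5 = 2.
C[4]: T = F, S = E(K, T) = 6; A ⊕ 6 = C.
C[5]: T = 0, S = E(K, T) = 7; F ⊕ 7 = 8.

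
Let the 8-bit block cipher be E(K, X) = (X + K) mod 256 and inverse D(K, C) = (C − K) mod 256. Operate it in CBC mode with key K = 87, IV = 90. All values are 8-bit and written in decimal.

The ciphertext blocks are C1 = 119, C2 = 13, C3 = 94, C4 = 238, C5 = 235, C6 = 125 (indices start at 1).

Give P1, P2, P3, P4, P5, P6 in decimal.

P1 = 122, P2 = 193, P3 = 10, P4 = 201, P5 = 122, P6 = 205

CBC decryption: P_i = D(K, C_i) ⊕ C_{i−1}, with C_{0} = IV.
P1: D(K, 119) = 32; 32 ⊕ 90 = 122.
P2: D(K, 13) = 182; 182 ⊕ 119 = 193.
P3: D(K, 94) = 7; 7 ⊕ 13 = 10.
P4: D(K, 238) = 151; 151 ⊕ 94 = 201.
P5: D(K, 235) = 148; 148 ⊕ 238 = 122.
P6: D(K, 125) = 38; 38 ⊕ 235 = 205.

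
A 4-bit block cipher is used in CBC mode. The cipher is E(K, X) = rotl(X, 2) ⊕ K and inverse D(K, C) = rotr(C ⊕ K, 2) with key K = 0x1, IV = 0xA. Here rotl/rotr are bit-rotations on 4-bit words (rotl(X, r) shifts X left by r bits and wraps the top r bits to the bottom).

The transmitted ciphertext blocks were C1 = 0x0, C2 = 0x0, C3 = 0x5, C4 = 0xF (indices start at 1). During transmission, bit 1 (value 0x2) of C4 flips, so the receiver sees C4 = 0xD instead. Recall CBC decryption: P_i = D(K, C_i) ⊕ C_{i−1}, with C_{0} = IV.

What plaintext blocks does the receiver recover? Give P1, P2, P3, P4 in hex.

Only C4 changed, to 0xD. In CBC, a change in C_i garbles P_i and flips the same bit in P_{i+1}. Decrypting the received ciphertext:
P1: D(K, 0x0) = 0x4; 0x4 ⊕ 0xA = 0xE.
P2: D(K, 0x0) = 0x4; 0x4 ⊕ 0x0 = 0x4.
P3: D(K, 0x5) = 0x1; 0x1 ⊕ 0x0 = 0x1.
P4: D(K, 0xD) = 0x3; 0x3 ⊕ 0x5 = 0x6.
Blocks that differ from the original plaintext: P4.

P1 = 0xE, P2 = 0x4, P3 = 0x1, P4 = 0x6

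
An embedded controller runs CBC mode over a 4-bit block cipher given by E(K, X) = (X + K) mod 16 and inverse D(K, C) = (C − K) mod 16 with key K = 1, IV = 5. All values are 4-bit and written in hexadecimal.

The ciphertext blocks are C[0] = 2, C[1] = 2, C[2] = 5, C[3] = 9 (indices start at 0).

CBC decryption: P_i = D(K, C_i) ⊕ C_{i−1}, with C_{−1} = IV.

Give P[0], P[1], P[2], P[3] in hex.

P[0] = 4, P[1] = 3, P[2] = 6, P[3] = D

P[0]: D(K, 2) = 1; 1 ⊕ 5 = 4.
P[1]: D(K, 2) = 1; 1 ⊕ 2 = 3.
P[2]: D(K, 5) = 4; 4 ⊕ 2 = 6.
P[3]: D(K, 9) = 8; 8 ⊕ 5 = D.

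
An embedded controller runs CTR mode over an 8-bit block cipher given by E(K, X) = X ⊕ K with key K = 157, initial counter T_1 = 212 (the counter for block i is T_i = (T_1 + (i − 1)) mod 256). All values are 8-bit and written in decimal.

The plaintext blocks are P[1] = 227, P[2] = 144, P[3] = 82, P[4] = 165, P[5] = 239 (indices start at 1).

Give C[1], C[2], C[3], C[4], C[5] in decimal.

C[1] = 170, C[2] = 216, C[3] = 25, C[4] = 239, C[5] = 170

CTR encryption: S_i = E(K, T_i) where T_i is the counter for block i; C_i = P_i ⊕ S_i.
C[1]: T = 212, S = E(K, T) = 73; 227 ⊕ 73 = 170.
C[2]: T = 213, S = E(K, T) = 72; 144 ⊕ 72 = 216.
C[3]: T = 214, S = E(K, T) = 75; 82 ⊕ 75 = 25.
C[4]: T = 215, S = E(K, T) = 74; 165 ⊕ 74 = 239.
C[5]: T = 216, S = E(K, T) = 69; 239 ⊕ 69 = 170.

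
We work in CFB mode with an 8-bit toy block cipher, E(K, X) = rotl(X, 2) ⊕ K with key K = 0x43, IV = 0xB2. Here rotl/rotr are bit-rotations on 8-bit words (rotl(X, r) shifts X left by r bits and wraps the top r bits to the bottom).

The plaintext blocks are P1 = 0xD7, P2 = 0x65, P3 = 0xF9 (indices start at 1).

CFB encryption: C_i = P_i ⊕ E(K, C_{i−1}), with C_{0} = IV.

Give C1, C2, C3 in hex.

C1 = 0x5E, C2 = 0x5F, C3 = 0xC7

C1: E(K, 0xB2) = 0x89; 0xD7 ⊕ 0x89 = 0x5E.
C2: E(K, 0x5E) = 0x3A; 0x65 ⊕ 0x3A = 0x5F.
C3: E(K, 0x5F) = 0x3E; 0xF9 ⊕ 0x3E = 0xC7.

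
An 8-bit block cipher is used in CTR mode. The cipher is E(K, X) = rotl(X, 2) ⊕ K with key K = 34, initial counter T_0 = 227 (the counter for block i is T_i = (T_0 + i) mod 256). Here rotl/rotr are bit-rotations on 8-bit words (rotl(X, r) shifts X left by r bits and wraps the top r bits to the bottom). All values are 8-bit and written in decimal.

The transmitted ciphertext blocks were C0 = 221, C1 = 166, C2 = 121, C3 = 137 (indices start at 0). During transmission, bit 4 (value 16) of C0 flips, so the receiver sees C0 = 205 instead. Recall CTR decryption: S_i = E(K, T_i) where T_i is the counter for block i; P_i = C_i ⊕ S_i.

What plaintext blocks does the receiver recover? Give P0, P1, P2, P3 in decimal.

P0 = 96, P1 = 23, P2 = 204, P3 = 48

Only C0 changed, to 205. In CTR, a change in C_i flips the same bit in P_i only; the keystream is unaffected. Decrypting the received ciphertext:
P0: T = 227, S = E(K, T) = 173; 205 ⊕ 173 = 96.
P1: T = 228, S = E(K, T) = 177; 166 ⊕ 177 = 23.
P2: T = 229, S = E(K, T) = 181; 121 ⊕ 181 = 204.
P3: T = 230, S = E(K, T) = 185; 137 ⊕ 185 = 48.
Blocks that differ from the original plaintext: P0.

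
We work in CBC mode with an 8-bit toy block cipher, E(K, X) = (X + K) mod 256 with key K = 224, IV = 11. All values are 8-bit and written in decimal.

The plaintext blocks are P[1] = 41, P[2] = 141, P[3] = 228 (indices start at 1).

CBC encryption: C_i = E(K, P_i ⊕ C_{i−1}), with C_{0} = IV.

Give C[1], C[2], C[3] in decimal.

C[1]: P[1] ⊕ 11 = 34; E(K, 34) = 2.
C[2]: P[2] ⊕ 2 = 143; E(K, 143) = 111.
C[3]: P[3] ⊕ 111 = 139; E(K, 139) = 107.

C[1] = 2, C[2] = 111, C[3] = 107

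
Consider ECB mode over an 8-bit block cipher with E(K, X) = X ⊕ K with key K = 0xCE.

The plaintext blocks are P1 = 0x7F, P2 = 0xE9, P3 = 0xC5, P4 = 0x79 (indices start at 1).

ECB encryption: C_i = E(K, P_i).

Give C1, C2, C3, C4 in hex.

C1: E(K, 0x7F) = 0xB1.
C2: E(K, 0xE9) = 0x27.
C3: E(K, 0xC5) = 0x0B.
C4: E(K, 0x79) = 0xB7.

C1 = 0xB1, C2 = 0x27, C3 = 0x0B, C4 = 0xB7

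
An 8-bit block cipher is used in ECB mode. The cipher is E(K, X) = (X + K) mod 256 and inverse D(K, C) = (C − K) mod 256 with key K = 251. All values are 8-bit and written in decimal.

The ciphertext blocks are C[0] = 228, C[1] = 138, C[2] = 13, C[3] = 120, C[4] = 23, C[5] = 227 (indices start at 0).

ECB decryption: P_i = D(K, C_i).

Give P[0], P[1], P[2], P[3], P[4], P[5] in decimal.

P[0]: D(K, 228) = 233.
P[1]: D(K, 138) = 143.
P[2]: D(K, 13) = 18.
P[3]: D(K, 120) = 125.
P[4]: D(K, 23) = 28.
P[5]: D(K, 227) = 232.

P[0] = 233, P[1] = 143, P[2] = 18, P[3] = 125, P[4] = 28, P[5] = 232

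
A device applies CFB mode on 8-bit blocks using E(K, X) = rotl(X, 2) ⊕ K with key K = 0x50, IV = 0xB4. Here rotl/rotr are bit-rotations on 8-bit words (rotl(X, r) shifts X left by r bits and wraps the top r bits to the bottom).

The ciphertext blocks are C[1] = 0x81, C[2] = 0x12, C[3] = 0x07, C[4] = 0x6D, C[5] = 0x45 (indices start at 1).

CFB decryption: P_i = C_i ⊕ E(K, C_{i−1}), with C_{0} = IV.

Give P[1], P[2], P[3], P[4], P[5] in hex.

P[1]: E(K, 0xB4) = 0x82; 0x81 ⊕ 0x82 = 0x03.
P[2]: E(K, 0x81) = 0x56; 0x12 ⊕ 0x56 = 0x44.
P[3]: E(K, 0x12) = 0x18; 0x07 ⊕ 0x18 = 0x1F.
P[4]: E(K, 0x07) = 0x4C; 0x6D ⊕ 0x4C = 0x21.
P[5]: E(K, 0x6D) = 0xE5; 0x45 ⊕ 0xE5 = 0xA0.

P[1] = 0x03, P[2] = 0x44, P[3] = 0x1F, P[4] = 0x21, P[5] = 0xA0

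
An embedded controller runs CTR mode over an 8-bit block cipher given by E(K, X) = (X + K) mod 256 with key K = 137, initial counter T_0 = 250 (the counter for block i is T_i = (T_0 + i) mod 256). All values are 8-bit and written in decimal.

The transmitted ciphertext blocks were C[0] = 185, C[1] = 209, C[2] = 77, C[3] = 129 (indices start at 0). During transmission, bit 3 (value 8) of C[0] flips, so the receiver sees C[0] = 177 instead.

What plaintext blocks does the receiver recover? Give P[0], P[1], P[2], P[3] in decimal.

CTR decryption: S_i = E(K, T_i) where T_i is the counter for block i; P_i = C_i ⊕ S_i.
Only C[0] changed, to 177. In CTR, a change in C_i flips the same bit in P_i only; the keystream is unaffected. Decrypting the received ciphertext:
P[0]: T = 250, S = E(K, T) = 131; 177 ⊕ 131 = 50.
P[1]: T = 251, S = E(K, T) = 132; 209 ⊕ 132 = 85.
P[2]: T = 252, S = E(K, T) = 133; 77 ⊕ 133 = 200.
P[3]: T = 253, S = E(K, T) = 134; 129 ⊕ 134 = 7.
Blocks that differ from the original plaintext: P[0].

P[0] = 50, P[1] = 85, P[2] = 200, P[3] = 7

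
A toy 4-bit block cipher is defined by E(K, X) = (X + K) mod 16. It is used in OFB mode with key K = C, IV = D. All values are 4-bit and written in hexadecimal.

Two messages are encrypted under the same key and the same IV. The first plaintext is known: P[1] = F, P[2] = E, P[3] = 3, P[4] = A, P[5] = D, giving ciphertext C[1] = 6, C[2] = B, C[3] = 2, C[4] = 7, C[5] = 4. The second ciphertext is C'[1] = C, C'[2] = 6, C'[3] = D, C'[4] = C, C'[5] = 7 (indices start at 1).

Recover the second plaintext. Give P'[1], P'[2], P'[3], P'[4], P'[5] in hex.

P'[1] = 5, P'[2] = 3, P'[3] = C, P'[4] = 1, P'[5] = E

In OFB with a reused IV, both messages share the same keystream S_i, so C_i ⊕ C'_i = P_i ⊕ P'_i and thus P'_i = P_i ⊕ C_i ⊕ C'_i.
P'[1]: F ⊕ 6 ⊕ C = 5.
P'[2]: E ⊕ B ⊕ 6 = 3.
P'[3]: 3 ⊕ 2 ⊕ D = C.
P'[4]: A ⊕ 7 ⊕ C = 1.
P'[5]: D ⊕ 4 ⊕ 7 = E.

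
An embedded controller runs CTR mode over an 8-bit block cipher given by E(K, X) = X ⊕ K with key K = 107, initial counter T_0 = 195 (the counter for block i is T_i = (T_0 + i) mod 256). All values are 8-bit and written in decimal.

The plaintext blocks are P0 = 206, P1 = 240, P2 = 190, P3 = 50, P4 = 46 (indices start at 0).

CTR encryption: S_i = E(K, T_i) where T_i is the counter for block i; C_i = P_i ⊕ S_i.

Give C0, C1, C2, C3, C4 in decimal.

C0: T = 195, S = E(K, T) = 168; 206 ⊕ 168 = 102.
C1: T = 196, S = E(K, T) = 175; 240 ⊕ 175 = 95.
C2: T = 197, S = E(K, T) = 174; 190 ⊕ 174 = 16.
C3: T = 198, S = E(K, T) = 173; 50 ⊕ 173 = 159.
C4: T = 199, S = E(K, T) = 172; 46 ⊕ 172 = 130.

C0 = 102, C1 = 95, C2 = 16, C3 = 159, C4 = 130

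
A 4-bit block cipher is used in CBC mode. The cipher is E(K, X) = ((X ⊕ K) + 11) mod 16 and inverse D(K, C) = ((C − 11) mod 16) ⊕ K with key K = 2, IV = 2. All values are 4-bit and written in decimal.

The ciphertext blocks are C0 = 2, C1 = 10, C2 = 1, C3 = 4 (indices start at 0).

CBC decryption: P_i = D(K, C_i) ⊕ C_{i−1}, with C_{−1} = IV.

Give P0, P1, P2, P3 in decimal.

P0 = 7, P1 = 15, P2 = 14, P3 = 10

P0: D(K, 2) = 5; 5 ⊕ 2 = 7.
P1: D(K, 10) = 13; 13 ⊕ 2 = 15.
P2: D(K, 1) = 4; 4 ⊕ 10 = 14.
P3: D(K, 4) = 11; 11 ⊕ 1 = 10.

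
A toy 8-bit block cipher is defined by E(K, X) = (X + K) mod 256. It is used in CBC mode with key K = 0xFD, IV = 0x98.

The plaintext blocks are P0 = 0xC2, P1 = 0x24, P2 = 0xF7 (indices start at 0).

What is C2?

CBC encryption: C_i = E(K, P_i ⊕ C_{i−1}), with C_{−1} = IV.
C0: P0 ⊕ 0x98 = 0x5A; E(K, 0x5A) = 0x57.
C1: P1 ⊕ 0x57 = 0x73; E(K, 0x73) = 0x70.
C2: P2 ⊕ 0x70 = 0x87; E(K, 0x87) = 0x84.

C2 = 0x84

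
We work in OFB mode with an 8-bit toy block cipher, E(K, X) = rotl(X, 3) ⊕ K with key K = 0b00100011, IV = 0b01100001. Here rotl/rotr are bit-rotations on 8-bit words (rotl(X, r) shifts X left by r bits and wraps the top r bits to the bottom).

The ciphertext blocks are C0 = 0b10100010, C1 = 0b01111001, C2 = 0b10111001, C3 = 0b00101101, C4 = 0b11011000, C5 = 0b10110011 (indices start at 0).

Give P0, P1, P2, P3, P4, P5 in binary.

OFB decryption: S_i = E(K, S_{i−1}) with S_{−1} = IV; P_i = C_i ⊕ S_i.
P0: S = E(K, 0b01100001) = 0b00101000; 0b10100010 ⊕ 0b00101000 = 0b10001010.
P1: S = E(K, 0b00101000) = 0b01100010; 0b01111001 ⊕ 0b01100010 = 0b00011011.
P2: S = E(K, 0b01100010) = 0b00110000; 0b10111001 ⊕ 0b00110000 = 0b10001001.
P3: S = E(K, 0b00110000) = 0b10100010; 0b00101101 ⊕ 0b10100010 = 0b10001111.
P4: S = E(K, 0b10100010) = 0b00110110; 0b11011000 ⊕ 0b00110110 = 0b11101110.
P5: S = E(K, 0b00110110) = 0b10010010; 0b10110011 ⊕ 0b10010010 = 0b00100001.

P0 = 0b10001010, P1 = 0b00011011, P2 = 0b10001001, P3 = 0b10001111, P4 = 0b11101110, P5 = 0b00100001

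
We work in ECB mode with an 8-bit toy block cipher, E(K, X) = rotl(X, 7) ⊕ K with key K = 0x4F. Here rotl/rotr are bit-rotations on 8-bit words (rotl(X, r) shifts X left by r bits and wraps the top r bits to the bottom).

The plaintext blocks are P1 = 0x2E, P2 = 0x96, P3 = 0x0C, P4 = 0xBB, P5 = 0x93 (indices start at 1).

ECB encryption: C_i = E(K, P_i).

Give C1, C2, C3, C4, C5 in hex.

C1 = 0x58, C2 = 0x04, C3 = 0x49, C4 = 0x92, C5 = 0x86

C1: E(K, 0x2E) = 0x58.
C2: E(K, 0x96) = 0x04.
C3: E(K, 0x0C) = 0x49.
C4: E(K, 0xBB) = 0x92.
C5: E(K, 0x93) = 0x86.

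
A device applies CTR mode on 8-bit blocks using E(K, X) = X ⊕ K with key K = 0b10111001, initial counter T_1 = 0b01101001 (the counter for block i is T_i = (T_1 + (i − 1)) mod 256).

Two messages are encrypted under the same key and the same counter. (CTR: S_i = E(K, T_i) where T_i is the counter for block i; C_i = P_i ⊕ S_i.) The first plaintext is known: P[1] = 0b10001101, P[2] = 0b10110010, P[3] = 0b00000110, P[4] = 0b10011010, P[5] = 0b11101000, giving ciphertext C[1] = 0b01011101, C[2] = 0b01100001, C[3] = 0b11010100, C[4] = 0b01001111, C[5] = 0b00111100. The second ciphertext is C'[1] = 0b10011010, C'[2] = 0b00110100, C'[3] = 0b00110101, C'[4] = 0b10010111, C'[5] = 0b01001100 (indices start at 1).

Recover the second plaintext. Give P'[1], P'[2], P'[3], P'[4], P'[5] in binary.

In CTR with a reused counter, both messages share the same keystream S_i, so C_i ⊕ C'_i = P_i ⊕ P'_i and thus P'_i = P_i ⊕ C_i ⊕ C'_i.
P'[1]: 0b10001101 ⊕ 0b01011101 ⊕ 0b10011010 = 0b01001010.
P'[2]: 0b10110010 ⊕ 0b01100001 ⊕ 0b00110100 = 0b11100111.
P'[3]: 0b00000110 ⊕ 0b11010100 ⊕ 0b00110101 = 0b11100111.
P'[4]: 0b10011010 ⊕ 0b01001111 ⊕ 0b10010111 = 0b01000010.
P'[5]: 0b11101000 ⊕ 0b00111100 ⊕ 0b01001100 = 0b10011000.

P'[1] = 0b01001010, P'[2] = 0b11100111, P'[3] = 0b11100111, P'[4] = 0b01000010, P'[5] = 0b10011000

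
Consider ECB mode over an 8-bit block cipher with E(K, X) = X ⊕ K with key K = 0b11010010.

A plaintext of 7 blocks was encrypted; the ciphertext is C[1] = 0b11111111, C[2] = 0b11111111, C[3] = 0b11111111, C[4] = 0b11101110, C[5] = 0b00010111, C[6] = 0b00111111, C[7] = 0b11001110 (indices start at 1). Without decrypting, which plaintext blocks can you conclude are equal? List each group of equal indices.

ECB encrypts each block independently with the same key, so equal ciphertext blocks imply equal plaintext blocks.
C[1] = C[2] = C[3] = 0b11111111, so P[1] = P[2] = P[3].

P[1] = P[2] = P[3]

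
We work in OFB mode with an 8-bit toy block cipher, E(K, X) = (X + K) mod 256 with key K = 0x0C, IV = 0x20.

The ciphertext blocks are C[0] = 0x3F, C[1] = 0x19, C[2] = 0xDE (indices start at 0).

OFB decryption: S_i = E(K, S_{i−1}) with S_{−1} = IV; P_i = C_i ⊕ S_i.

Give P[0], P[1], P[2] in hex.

P[0]: S = E(K, 0x20) = 0x2C; 0x3F ⊕ 0x2C = 0x13.
P[1]: S = E(K, 0x2C) = 0x38; 0x19 ⊕ 0x38 = 0x21.
P[2]: S = E(K, 0x38) = 0x44; 0xDE ⊕ 0x44 = 0x9A.

P[0] = 0x13, P[1] = 0x21, P[2] = 0x9A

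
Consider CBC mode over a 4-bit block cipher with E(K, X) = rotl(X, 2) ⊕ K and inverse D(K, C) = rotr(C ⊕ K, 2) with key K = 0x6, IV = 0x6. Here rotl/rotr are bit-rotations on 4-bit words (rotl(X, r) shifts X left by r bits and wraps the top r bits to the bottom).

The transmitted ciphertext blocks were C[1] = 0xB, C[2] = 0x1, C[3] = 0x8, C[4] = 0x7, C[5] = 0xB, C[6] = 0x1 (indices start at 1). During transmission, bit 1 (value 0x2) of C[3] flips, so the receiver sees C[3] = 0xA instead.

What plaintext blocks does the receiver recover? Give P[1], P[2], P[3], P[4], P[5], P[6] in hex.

P[1] = 0x1, P[2] = 0x6, P[3] = 0x2, P[4] = 0xE, P[5] = 0x0, P[6] = 0x6

CBC decryption: P_i = D(K, C_i) ⊕ C_{i−1}, with C_{0} = IV.
Only C[3] changed, to 0xA. In CBC, a change in C_i garbles P_i and flips the same bit in P_{i+1}. Decrypting the received ciphertext:
P[1]: D(K, 0xB) = 0x7; 0x7 ⊕ 0x6 = 0x1.
P[2]: D(K, 0x1) = 0xD; 0xD ⊕ 0xB = 0x6.
P[3]: D(K, 0xA) = 0x3; 0x3 ⊕ 0x1 = 0x2.
P[4]: D(K, 0x7) = 0x4; 0x4 ⊕ 0xA = 0xE.
P[5]: D(K, 0xB) = 0x7; 0x7 ⊕ 0x7 = 0x0.
P[6]: D(K, 0x1) = 0xD; 0xD ⊕ 0xB = 0x6.
Blocks that differ from the original plaintext: P[3], P[4].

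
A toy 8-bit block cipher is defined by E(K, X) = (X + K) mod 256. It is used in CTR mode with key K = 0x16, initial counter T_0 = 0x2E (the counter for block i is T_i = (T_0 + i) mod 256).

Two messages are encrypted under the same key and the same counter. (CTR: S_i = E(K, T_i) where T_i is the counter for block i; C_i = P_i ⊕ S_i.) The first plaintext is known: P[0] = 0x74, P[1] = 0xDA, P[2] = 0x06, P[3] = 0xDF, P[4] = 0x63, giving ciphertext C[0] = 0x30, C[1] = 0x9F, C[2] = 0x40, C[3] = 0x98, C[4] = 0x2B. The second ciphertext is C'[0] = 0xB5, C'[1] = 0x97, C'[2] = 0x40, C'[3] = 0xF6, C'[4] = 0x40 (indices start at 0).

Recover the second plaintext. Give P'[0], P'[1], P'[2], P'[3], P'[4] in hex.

In CTR with a reused counter, both messages share the same keystream S_i, so C_i ⊕ C'_i = P_i ⊕ P'_i and thus P'_i = P_i ⊕ C_i ⊕ C'_i.
P'[0]: 0x74 ⊕ 0x30 ⊕ 0xB5 = 0xF1.
P'[1]: 0xDA ⊕ 0x9F ⊕ 0x97 = 0xD2.
P'[2]: 0x06 ⊕ 0x40 ⊕ 0x40 = 0x06.
P'[3]: 0xDF ⊕ 0x98 ⊕ 0xF6 = 0xB1.
P'[4]: 0x63 ⊕ 0x2B ⊕ 0x40 = 0x08.

P'[0] = 0xF1, P'[1] = 0xD2, P'[2] = 0x06, P'[3] = 0xB1, P'[4] = 0x08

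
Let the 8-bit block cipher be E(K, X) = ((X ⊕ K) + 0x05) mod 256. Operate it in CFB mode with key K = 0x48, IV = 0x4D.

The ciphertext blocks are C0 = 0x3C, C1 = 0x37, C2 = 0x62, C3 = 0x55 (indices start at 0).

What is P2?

CFB decryption: P_i = C_i ⊕ E(K, C_{i−1}), with C_{−1} = IV.
P2: E(K, 0x37) = 0x84; 0x62 ⊕ 0x84 = 0xE6.

P2 = 0xE6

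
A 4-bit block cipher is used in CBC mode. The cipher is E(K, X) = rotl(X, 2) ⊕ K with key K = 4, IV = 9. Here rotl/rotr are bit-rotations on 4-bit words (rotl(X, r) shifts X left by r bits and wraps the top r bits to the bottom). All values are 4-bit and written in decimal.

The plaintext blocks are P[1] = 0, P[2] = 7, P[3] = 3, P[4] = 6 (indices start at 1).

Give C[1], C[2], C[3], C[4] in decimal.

CBC encryption: C_i = E(K, P_i ⊕ C_{i−1}), with C_{0} = IV.
C[1]: P[1] ⊕ 9 = 9; E(K, 9) = 2.
C[2]: P[2] ⊕ 2 = 5; E(K, 5) = 1.
C[3]: P[3] ⊕ 1 = 2; E(K, 2) = 12.
C[4]: P[4] ⊕ 12 = 10; E(K, 10) = 14.

C[1] = 2, C[2] = 1, C[3] = 12, C[4] = 14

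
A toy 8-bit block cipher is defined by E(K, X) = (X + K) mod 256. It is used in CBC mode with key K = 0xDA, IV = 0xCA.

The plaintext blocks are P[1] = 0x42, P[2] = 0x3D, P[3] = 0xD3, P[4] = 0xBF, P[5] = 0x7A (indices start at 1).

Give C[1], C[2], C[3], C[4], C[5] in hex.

CBC encryption: C_i = E(K, P_i ⊕ C_{i−1}), with C_{0} = IV.
C[1]: P[1] ⊕ 0xCA = 0x88; E(K, 0x88) = 0x62.
C[2]: P[2] ⊕ 0x62 = 0x5F; E(K, 0x5F) = 0x39.
C[3]: P[3] ⊕ 0x39 = 0xEA; E(K, 0xEA) = 0xC4.
C[4]: P[4] ⊕ 0xC4 = 0x7B; E(K, 0x7B) = 0x55.
C[5]: P[5] ⊕ 0x55 = 0x2F; E(K, 0x2F) = 0x09.

C[1] = 0x62, C[2] = 0x39, C[3] = 0xC4, C[4] = 0x55, C[5] = 0x09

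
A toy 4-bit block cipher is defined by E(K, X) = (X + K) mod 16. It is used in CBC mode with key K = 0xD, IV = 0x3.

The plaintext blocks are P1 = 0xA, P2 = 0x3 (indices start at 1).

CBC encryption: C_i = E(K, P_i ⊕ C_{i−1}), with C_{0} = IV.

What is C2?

C2 = 0x2

C1: P1 ⊕ 0x3 = 0x9; E(K, 0x9) = 0x6.
C2: P2 ⊕ 0x6 = 0x5; E(K, 0x5) = 0x2.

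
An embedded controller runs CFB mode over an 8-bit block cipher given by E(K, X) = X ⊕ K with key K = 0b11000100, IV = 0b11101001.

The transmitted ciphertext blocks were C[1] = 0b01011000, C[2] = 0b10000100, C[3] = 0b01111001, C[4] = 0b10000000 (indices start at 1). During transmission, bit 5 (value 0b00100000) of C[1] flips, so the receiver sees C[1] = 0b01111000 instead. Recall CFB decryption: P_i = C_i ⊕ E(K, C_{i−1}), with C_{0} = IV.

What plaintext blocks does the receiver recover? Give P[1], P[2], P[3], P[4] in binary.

P[1] = 0b01010101, P[2] = 0b00111000, P[3] = 0b00111001, P[4] = 0b00111101

Only C[1] changed, to 0b01111000. In CFB, a change in C_i flips the same bit in P_i and garbles P_{i+1}. Decrypting the received ciphertext:
P[1]: E(K, 0b11101001) = 0b00101101; 0b01111000 ⊕ 0b00101101 = 0b01010101.
P[2]: E(K, 0b01111000) = 0b10111100; 0b10000100 ⊕ 0b10111100 = 0b00111000.
P[3]: E(K, 0b10000100) = 0b01000000; 0b01111001 ⊕ 0b01000000 = 0b00111001.
P[4]: E(K, 0b01111001) = 0b10111101; 0b10000000 ⊕ 0b10111101 = 0b00111101.
Blocks that differ from the original plaintext: P[1], P[2].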